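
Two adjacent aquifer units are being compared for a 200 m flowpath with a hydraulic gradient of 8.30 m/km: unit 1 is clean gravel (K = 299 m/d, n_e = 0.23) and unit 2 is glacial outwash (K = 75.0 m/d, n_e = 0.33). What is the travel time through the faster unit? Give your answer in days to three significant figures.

18.5 days

Unit 1 (clean gravel): v = 299×0.0083/0.23 = 10.79 m/d, t = 200/10.79 = 18.54 d
Unit 2 (glacial outwash): v = 75.0×0.0083/0.33 = 1.886 m/d, t = 200/1.886 = 106.0 d
Faster unit: t = 18.5 d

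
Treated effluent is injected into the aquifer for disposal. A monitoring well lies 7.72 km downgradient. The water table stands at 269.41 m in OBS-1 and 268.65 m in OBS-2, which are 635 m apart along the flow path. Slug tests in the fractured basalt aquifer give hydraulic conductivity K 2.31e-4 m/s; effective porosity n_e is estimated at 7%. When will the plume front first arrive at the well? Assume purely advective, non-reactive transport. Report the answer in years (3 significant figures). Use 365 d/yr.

Hydraulic gradient i = (269.41 − 268.65) / 635 = 0.76 / 635 = 0.001197
K = 2.31e-4 m/s × 86400 s/d = 19.96 m/d
Specific discharge q = 19.96 × 0.001197 = 0.02389 m/d
v_s = q/n_e = 0.02389/0.07 = 0.3412 m/d
L = 7.72 km = 7720 m
t = L / v = 7720 / 0.3412 = 22620 d
   = 22620 / 365 = 62.0 yr

62.0 years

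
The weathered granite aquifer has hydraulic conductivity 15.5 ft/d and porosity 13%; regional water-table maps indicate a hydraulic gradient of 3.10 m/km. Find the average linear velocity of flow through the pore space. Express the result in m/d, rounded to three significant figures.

0.113 m/d

K = 15.5 ft/d × 0.3048 = 4.724 m/d
q = Ki = 4.724 × 0.0031 = 0.01465 m/d
v = Ki/n = 4.724·0.0031/0.13 = 0.1127 m/d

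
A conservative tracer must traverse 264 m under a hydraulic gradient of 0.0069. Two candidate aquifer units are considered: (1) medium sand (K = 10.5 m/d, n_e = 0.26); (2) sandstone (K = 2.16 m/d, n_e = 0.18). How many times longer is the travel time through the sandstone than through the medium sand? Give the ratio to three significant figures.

3.37

Unit 1 (medium sand): v = 10.5×0.0069/0.26 = 0.2787 m/d, t = 264/0.2787 = 947.4 d
Unit 2 (sandstone): v = 2.16×0.0069/0.18 = 0.08280 m/d, t = 264/0.08280 = 3188 d
t(sandstone) / t(medium sand) = 3188/947.4 = 3.37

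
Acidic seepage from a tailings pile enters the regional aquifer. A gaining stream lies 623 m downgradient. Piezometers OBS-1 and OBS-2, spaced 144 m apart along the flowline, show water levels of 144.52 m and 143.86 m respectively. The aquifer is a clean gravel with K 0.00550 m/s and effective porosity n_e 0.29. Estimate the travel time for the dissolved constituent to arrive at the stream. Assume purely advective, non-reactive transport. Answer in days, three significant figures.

Hydraulic gradient i = (144.52 − 143.86) / 144 = 0.66 / 144 = 0.004583
K = 0.00550 m/s × 86400 s/d = 475.2 m/d
Darcy flux q = K·i = 475.2 × 0.004583 = 2.178 m/d
Average linear velocity = 2.178 / 0.29 = 7.510 m/d
t = L / v = 623 / 7.510 = 82.95 d

83.0 days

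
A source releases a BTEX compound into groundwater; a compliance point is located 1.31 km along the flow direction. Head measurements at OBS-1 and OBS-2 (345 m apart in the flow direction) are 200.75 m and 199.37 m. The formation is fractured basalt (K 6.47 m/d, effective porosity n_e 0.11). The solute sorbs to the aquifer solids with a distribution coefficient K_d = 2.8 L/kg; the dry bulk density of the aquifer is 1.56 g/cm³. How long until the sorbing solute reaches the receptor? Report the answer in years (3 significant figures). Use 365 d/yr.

621 years

Hydraulic gradient i = (200.75 − 199.37) / 345 = 1.38 / 345 = 0.004000
Specific discharge q = 6.47 × 0.004000 = 0.02588 m/d
Average linear velocity = 0.02588 / 0.11 = 0.2353 m/d
Retardation R = 1 + ρ_b·K_d/n = 1 + 1.56×2.8/0.11 = 40.71
Contaminant velocity v_c = v/R = 0.2353/40.71 = 0.005779 m/d
L = 1.31 km = 1310 m
t = L/v_c = 1310/0.005779 = 226700 d
   = 226700/365 = 621 yr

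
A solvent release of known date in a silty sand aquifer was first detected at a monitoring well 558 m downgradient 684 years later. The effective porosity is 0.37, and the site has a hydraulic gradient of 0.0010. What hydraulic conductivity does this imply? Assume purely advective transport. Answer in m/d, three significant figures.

0.827 m/d

t = 684 years = 249700 d
v = L / t = 558 / 249700 = 0.002235 m/d
K = v · n / i = 0.002235 × 0.37 / 0.0010 = 0.827 m/d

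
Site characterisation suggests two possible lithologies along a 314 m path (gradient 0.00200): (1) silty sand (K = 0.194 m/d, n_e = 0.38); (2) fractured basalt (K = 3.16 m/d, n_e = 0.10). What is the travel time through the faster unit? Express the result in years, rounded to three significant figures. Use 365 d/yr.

Unit 1 (silty sand): v = 0.194×0.0020/0.38 = 0.001021 m/d, t = 314/0.001021 = 307500 d
Unit 2 (fractured basalt): v = 3.16×0.0020/0.10 = 0.06320 m/d, t = 314/0.06320 = 4968 d
Faster: 4968 d / 365 = 13.6 yr

13.6 years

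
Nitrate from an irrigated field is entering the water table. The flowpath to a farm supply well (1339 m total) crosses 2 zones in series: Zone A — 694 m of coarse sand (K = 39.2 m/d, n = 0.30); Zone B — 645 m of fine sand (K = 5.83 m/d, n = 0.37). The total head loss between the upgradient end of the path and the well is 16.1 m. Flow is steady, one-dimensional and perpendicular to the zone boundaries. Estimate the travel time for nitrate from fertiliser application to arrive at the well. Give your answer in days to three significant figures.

Continuity: the same q passes through each zone, so ΔH = q·Σ(L_j/K_j) — the zones act as resistances in series.
Σ(L/K) = 694/39.2 + 645/5.83 = 17.70 + 110.6 = 128.3 d
q = ΔH / Σ(L/K) = 16.1 / 128.3 = 0.1254 m/d (same in every zone)
Zone A: v = q/n = 0.1254/0.30 = 0.4182 m/d → t_A = 694/0.4182 = 1660 d
Zone B: v = q/n = 0.1254/0.37 = 0.3391 m/d → t_B = 645/0.3391 = 1902 d
Total t = 1660 + 1902 = 3562 d

3560 days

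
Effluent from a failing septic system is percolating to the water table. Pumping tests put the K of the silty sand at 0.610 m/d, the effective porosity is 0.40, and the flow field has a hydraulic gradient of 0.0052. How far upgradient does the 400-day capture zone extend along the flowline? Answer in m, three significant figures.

3.17 m

q = Ki = 0.610 × 0.0052 = 0.003172 m/d
Seepage velocity v = q / n = 0.003172 / 0.40 = 0.007930 m/d
L = v × T = 0.007930 × 400 = 3.172 m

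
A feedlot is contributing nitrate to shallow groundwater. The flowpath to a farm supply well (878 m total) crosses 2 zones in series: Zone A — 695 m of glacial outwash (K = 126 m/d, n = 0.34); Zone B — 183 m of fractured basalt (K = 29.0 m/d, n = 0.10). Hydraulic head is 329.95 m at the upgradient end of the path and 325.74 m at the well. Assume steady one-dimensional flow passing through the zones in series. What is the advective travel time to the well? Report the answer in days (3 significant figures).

715 days

Total head drop ΔH = 329.95 − 325.74 = 4.21 m
Continuity: the same q passes through each zone, so ΔH = q·Σ(L_j/K_j) — the zones act as resistances in series.
Σ(L/K) = 695/126 + 183/29.0 = 5.516 + 6.310 = 11.83 d
q = ΔH / Σ(L/K) = 4.21 / 11.83 = 0.3560 m/d (same in every zone)
Zone A: v = q/n = 0.3560/0.34 = 1.047 m/d → t_A = 695/1.047 = 663.8 d
Zone B: v = q/n = 0.3560/0.10 = 3.560 m/d → t_B = 183/3.560 = 51.41 d
Total t = 663.8 + 51.41 = 715.2 d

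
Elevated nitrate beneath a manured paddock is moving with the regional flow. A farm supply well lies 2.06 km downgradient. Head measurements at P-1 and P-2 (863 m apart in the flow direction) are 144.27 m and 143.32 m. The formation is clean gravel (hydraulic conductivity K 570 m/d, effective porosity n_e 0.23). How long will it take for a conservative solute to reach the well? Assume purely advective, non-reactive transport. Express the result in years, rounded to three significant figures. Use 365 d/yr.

Hydraulic gradient i = (144.27 − 143.32) / 863 = 0.95 / 863 = 0.001101
Darcy flux q = K·i = 570 × 0.001101 = 0.6275 m/d
v = Ki/n = 570·0.001101/0.23 = 2.728 m/d
L = 2.06 km = 2060 m
t = L / v = 2060 / 2.728 = 755.1 d
   = 755.1 / 365 = 2.07 yr

2.07 years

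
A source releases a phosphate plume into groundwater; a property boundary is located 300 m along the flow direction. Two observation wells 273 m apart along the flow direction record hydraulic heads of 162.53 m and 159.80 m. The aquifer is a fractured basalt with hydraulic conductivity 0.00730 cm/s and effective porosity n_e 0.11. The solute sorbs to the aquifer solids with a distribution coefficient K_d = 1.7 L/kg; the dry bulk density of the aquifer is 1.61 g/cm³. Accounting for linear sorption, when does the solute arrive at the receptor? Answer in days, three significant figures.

13500 days

Hydraulic gradient i = (162.53 − 159.80) / 273 = 2.73 / 273 = 0.01000
K = 0.00730 cm/s × 864 = 6.307 m/d
Specific discharge q = 6.307 × 0.01000 = 0.06307 m/d
v_s = q/n_e = 0.06307/0.11 = 0.5734 m/d
Retardation R = 1 + ρ_b·K_d/n = 1 + 1.61×1.7/0.11 = 25.88
Contaminant velocity v_c = v/R = 0.5734/25.88 = 0.02215 m/d
t = L/v_c = 300/0.02215 = 13540 d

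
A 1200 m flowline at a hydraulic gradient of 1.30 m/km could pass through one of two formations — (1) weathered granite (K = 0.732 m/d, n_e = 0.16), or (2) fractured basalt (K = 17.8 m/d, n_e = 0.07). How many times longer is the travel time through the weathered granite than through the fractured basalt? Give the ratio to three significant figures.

Unit 1 (weathered granite): v = 0.732×0.0013/0.16 = 0.005948 m/d, t = 1200/0.005948 = 201800 d
Unit 2 (fractured basalt): v = 17.8×0.0013/0.07 = 0.3306 m/d, t = 1200/0.3306 = 3630 d
t(weathered granite) / t(fractured basalt) = 201800/3630 = 55.6

55.6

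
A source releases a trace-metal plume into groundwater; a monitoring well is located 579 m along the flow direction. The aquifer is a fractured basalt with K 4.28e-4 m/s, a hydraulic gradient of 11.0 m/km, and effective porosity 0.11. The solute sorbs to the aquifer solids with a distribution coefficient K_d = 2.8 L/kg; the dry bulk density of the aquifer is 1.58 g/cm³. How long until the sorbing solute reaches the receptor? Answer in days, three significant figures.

K = 4.28e-4 m/s × 86400 s/d = 36.98 m/d
q = Ki = 36.98 × 0.011 = 0.4068 m/d
v_s = q/n_e = 0.4068/0.11 = 3.698 m/d
Retardation R = 1 + ρ_b·K_d/n = 1 + 1.58×2.8/0.11 = 41.22
Contaminant velocity v_c = v/R = 3.698/41.22 = 0.08972 m/d
t = L/v_c = 579/0.08972 = 6454 d

6450 days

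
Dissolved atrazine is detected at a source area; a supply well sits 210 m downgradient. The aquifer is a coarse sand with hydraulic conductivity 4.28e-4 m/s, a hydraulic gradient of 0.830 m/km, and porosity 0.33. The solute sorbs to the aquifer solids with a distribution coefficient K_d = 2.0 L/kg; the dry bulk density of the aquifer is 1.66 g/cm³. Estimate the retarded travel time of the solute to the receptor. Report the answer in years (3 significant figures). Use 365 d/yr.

K = 4.28e-4 m/s × 86400 s/d = 36.98 m/d
Darcy flux q = K·i = 36.98 × 8.3e-4 = 0.03069 m/d
Seepage velocity v = q / n = 0.03069 / 0.33 = 0.09301 m/d
Retardation R = 1 + ρ_b·K_d/n = 1 + 1.66×2.0/0.33 = 11.06
Contaminant velocity v_c = v/R = 0.09301/11.06 = 0.008409 m/d
t = L/v_c = 210/0.008409 = 24970 d
   = 24970/365 = 68.4 yr

68.4 years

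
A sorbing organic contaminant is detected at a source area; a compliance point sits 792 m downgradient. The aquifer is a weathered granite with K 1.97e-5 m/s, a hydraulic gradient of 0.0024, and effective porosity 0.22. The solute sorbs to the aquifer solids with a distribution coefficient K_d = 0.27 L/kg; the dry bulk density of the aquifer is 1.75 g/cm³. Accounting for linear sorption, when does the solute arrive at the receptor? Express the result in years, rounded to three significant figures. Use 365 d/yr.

K = 1.97e-5 m/s × 86400 s/d = 1.702 m/d
Specific discharge q = 1.702 × 0.0024 = 0.004085 m/d
Average linear velocity = 0.004085 / 0.22 = 0.01857 m/d
Retardation R = 1 + ρ_b·K_d/n = 1 + 1.75×0.27/0.22 = 3.148
Contaminant velocity v_c = v/R = 0.01857/3.148 = 0.005899 m/d
t = L/v_c = 792/0.005899 = 134300 d
   = 134300/365 = 368 yr

368 years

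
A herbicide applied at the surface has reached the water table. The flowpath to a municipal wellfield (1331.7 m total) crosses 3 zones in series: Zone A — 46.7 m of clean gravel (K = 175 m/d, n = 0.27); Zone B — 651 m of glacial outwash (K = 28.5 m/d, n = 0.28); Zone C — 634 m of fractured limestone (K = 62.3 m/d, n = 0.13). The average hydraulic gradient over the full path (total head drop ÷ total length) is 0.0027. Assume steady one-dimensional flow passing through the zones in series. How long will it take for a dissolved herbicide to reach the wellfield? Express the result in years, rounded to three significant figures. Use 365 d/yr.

7.03 years

Steady 1-D flow in series ⇒ the Darcy flux q is identical in every zone and the zone head losses add (resistances L/K in series).
Σ(L/K) = 46.7/175 + 651/28.5 + 634/62.3 = 0.2669 + 22.84 + 10.18 = 33.29 d
K_eq = L_total / Σ(L/K) = 1331.7 / 33.29 = 40.01 m/d
q = K_eq · i = 40.01 × 0.0027 = 0.1080 m/d (same in every zone)
Zone A: v = q/n = 0.1080/0.27 = 0.4001 m/d → t_A = 46.7/0.4001 = 116.7 d
Zone B: v = q/n = 0.1080/0.28 = 0.3858 m/d → t_B = 651/0.3858 = 1687 d
Zone C: v = q/n = 0.1080/0.13 = 0.8309 m/d → t_C = 634/0.8309 = 763.0 d
Total t = 116.7 + 1687 + 763.0 = 2567 d
   = 2567 / 365 = 7.03 yr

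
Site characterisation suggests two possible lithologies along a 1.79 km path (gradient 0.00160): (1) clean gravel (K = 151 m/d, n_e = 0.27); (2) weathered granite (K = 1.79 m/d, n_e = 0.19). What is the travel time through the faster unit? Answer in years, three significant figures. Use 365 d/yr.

5.48 years

Unit 1 (clean gravel): v = 151×0.0016/0.27 = 0.8948 m/d, t = 1790/0.8948 = 2000 d
Unit 2 (weathered granite): v = 1.79×0.0016/0.19 = 0.01507 m/d, t = 1790/0.01507 = 118700 d
Faster: 2000 d / 365 = 5.48 yr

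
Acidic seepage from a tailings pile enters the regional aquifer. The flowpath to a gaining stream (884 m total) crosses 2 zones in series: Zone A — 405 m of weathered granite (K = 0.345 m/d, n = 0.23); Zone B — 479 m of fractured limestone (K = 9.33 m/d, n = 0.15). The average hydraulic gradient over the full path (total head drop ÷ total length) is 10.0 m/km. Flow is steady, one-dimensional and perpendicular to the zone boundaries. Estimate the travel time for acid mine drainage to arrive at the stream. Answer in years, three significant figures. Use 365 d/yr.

For zones in series the flux q is common to all zones; the equivalent conductivity is the harmonic (thickness-weighted) mean, K_eq = L_total / Σ(L_j/K_j).
Σ(L/K) = 405/0.345 + 479/9.33 = 1174 + 51.34 = 1225 d
K_eq = L_total / Σ(L/K) = 884 / 1225 = 0.7215 m/d
q = K_eq · i = 0.7215 × 0.010 = 0.007215 m/d (same in every zone)
Zone A: v = q/n = 0.007215/0.23 = 0.03137 m/d → t_A = 405/0.03137 = 12910 d
Zone B: v = q/n = 0.007215/0.15 = 0.04810 m/d → t_B = 479/0.04810 = 9959 d
Total t = 12910 + 9959 = 22870 d
   = 22870 / 365 = 62.7 yr

62.7 years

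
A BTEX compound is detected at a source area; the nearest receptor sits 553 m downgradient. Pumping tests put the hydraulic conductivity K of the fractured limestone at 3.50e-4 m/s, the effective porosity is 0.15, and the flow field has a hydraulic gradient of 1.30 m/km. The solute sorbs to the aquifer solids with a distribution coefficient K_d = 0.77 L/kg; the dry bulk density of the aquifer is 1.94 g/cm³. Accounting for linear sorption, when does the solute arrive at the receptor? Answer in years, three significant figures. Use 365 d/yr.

63.4 years

K = 3.50e-4 m/s × 86400 s/d = 30.24 m/d
Specific discharge q = 30.24 × 0.0013 = 0.03931 m/d
Seepage velocity v = q / n = 0.03931 / 0.15 = 0.2621 m/d
Retardation R = 1 + ρ_b·K_d/n = 1 + 1.94×0.77/0.15 = 10.96
Contaminant velocity v_c = v/R = 0.2621/10.96 = 0.02392 m/d
t = L/v_c = 553/0.02392 = 23120 d
   = 23120/365 = 63.4 yr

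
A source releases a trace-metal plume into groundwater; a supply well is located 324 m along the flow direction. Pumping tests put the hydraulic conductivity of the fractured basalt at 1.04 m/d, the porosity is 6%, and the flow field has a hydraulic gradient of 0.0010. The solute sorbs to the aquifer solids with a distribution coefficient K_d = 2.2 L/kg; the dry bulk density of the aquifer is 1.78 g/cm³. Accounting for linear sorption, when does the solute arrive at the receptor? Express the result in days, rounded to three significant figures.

1.24e6 days

Specific discharge q = 1.04 × 0.0010 = 0.001040 m/d
v = Ki/n = 1.04·0.0010/0.06 = 0.01733 m/d
Retardation R = 1 + ρ_b·K_d/n = 1 + 1.78×2.2/0.06 = 66.27
Contaminant velocity v_c = v/R = 0.01733/66.27 = 2.616e-4 m/d
t = L/v_c = 324/2.616e-4 = 1.239e6 d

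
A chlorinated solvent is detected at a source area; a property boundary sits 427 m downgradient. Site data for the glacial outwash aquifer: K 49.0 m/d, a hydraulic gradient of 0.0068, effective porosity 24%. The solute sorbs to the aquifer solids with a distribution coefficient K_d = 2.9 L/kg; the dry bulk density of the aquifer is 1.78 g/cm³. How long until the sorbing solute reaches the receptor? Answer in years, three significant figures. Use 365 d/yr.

19.0 years

Specific discharge q = 49.0 × 0.0068 = 0.3332 m/d
Average linear velocity = 0.3332 / 0.24 = 1.388 m/d
Retardation R = 1 + ρ_b·K_d/n = 1 + 1.78×2.9/0.24 = 22.51
Contaminant velocity v_c = v/R = 1.388/22.51 = 0.06168 m/d
t = L/v_c = 427/0.06168 = 6923 d
   = 6923/365 = 19.0 yr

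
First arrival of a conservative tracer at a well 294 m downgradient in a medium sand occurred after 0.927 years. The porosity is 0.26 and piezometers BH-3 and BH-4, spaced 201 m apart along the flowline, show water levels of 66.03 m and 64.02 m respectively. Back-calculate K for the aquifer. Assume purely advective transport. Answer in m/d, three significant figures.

22.6 m/d

Hydraulic gradient i = (66.03 − 64.02) / 201 = 2.01 / 201 = 0.01000
t = 0.927 years = 338.4 d
v = L / t = 294 / 338.4 = 0.8689 m/d
K = v · n / i = 0.8689 × 0.26 / 0.01000 = 22.6 m/d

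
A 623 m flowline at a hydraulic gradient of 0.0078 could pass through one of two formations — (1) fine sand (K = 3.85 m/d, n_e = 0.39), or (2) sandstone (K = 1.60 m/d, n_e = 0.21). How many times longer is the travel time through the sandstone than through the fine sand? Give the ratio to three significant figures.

1.30

Unit 1 (fine sand): v = 3.85×0.0078/0.39 = 0.07700 m/d, t = 623/0.07700 = 8091 d
Unit 2 (sandstone): v = 1.60×0.0078/0.21 = 0.05943 m/d, t = 623/0.05943 = 10480 d
t(sandstone) / t(fine sand) = 10480/8091 = 1.30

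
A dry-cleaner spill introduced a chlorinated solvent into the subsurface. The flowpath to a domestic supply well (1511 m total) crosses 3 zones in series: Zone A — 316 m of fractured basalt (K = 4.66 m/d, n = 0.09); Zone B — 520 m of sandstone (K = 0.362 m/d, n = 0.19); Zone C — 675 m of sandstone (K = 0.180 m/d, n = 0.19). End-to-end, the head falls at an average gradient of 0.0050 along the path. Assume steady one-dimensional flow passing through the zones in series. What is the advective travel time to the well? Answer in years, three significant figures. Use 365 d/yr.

Continuity: the same q passes through each zone, so ΔH = q·Σ(L_j/K_j) — the zones act as resistances in series.
Σ(L/K) = 316/4.66 + 520/0.362 + 675/0.180 = 67.81 + 1436 + 3750 = 5254 d
K_eq = L_total / Σ(L/K) = 1511 / 5254 = 0.2876 m/d
q = K_eq · i = 0.2876 × 0.0050 = 0.001438 m/d (same in every zone)
Zone A: v = q/n = 0.001438/0.09 = 0.01598 m/d → t_A = 316/0.01598 = 19780 d
Zone B: v = q/n = 0.001438/0.19 = 0.007568 m/d → t_B = 520/0.007568 = 68710 d
Zone C: v = q/n = 0.001438/0.19 = 0.007568 m/d → t_C = 675/0.007568 = 89190 d
Total t = 19780 + 68710 + 89190 = 177700 d
   = 177700 / 365 = 487 yr

487 years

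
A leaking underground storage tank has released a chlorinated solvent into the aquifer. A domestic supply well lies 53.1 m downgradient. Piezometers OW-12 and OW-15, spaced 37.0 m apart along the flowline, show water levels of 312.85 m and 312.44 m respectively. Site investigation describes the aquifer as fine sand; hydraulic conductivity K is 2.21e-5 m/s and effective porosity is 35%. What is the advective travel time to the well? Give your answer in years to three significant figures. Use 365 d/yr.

Hydraulic gradient i = (312.85 − 312.44) / 37.0 = 0.41 / 37.0 = 0.01108
K = 2.21e-5 m/s × 86400 s/d = 1.909 m/d
Darcy flux q = K·i = 1.909 × 0.01108 = 0.02116 m/d
Average linear velocity = 0.02116 / 0.35 = 0.06045 m/d
t = L / v = 53.1 / 0.06045 = 878.4 d
   = 878.4 / 365 = 2.41 yr

2.41 years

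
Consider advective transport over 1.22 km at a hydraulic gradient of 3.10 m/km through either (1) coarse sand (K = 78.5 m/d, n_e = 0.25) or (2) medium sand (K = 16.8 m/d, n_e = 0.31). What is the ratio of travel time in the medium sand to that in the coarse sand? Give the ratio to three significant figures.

5.79

Unit 1 (coarse sand): v = 78.5×0.0031/0.25 = 0.9734 m/d, t = 1220/0.9734 = 1253 d
Unit 2 (medium sand): v = 16.8×0.0031/0.31 = 0.1680 m/d, t = 1220/0.1680 = 7262 d
t(medium sand) / t(coarse sand) = 7262/1253 = 5.79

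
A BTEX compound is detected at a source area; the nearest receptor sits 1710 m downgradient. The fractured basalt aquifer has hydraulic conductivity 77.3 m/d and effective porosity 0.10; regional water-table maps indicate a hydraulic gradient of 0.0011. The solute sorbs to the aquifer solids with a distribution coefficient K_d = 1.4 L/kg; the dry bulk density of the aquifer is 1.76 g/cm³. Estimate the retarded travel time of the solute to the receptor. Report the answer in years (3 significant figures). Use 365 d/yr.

141 years

Darcy flux q = K·i = 77.3 × 0.0011 = 0.08503 m/d
v = Ki/n = 77.3·0.0011/0.10 = 0.8503 m/d
Retardation R = 1 + ρ_b·K_d/n = 1 + 1.76×1.4/0.10 = 25.64
Contaminant velocity v_c = v/R = 0.8503/25.64 = 0.03316 m/d
t = L/v_c = 1710/0.03316 = 51560 d
   = 51560/365 = 141 yr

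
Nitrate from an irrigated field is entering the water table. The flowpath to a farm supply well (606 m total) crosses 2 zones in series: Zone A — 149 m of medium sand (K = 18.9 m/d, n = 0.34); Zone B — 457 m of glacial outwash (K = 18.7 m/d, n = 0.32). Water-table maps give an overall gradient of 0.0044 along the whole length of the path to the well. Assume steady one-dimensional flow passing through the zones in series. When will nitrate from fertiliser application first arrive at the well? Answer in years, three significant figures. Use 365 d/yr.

For zones in series the flux q is common to all zones; the equivalent conductivity is the harmonic (thickness-weighted) mean, K_eq = L_total / Σ(L_j/K_j).
Σ(L/K) = 149/18.9 + 457/18.7 = 7.884 + 24.44 = 32.32 d
K_eq = L_total / Σ(L/K) = 606 / 32.32 = 18.75 m/d
q = K_eq · i = 18.75 × 0.0044 = 0.08249 m/d (same in every zone)
Zone A: v = q/n = 0.08249/0.34 = 0.2426 m/d → t_A = 149/0.2426 = 614.1 d
Zone B: v = q/n = 0.08249/0.32 = 0.2578 m/d → t_B = 457/0.2578 = 1773 d
Total t = 614.1 + 1773 = 2387 d
   = 2387 / 365 = 6.54 yr

6.54 years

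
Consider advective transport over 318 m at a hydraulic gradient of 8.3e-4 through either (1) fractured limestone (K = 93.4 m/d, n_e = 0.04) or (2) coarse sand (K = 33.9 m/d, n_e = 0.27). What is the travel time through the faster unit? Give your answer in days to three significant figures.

Unit 1 (fractured limestone): v = 93.4×8.3e-4/0.04 = 1.938 m/d, t = 318/1.938 = 164.1 d
Unit 2 (coarse sand): v = 33.9×8.3e-4/0.27 = 0.1042 m/d, t = 318/0.1042 = 3051 d
Faster unit: t = 164 d

164 days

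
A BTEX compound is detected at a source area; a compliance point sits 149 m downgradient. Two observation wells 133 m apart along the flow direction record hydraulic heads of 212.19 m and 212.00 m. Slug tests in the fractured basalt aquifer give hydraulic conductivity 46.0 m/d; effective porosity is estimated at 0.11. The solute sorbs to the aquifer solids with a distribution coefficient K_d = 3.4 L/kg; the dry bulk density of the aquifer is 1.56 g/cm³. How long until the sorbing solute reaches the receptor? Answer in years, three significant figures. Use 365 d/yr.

Hydraulic gradient i = (212.19 − 212.00) / 133 = 0.19 / 133 = 0.001429
Specific discharge q = 46.0 × 0.001429 = 0.06571 m/d
Average linear velocity = 0.06571 / 0.11 = 0.5974 m/d
Retardation R = 1 + ρ_b·K_d/n = 1 + 1.56×3.4/0.11 = 49.22
Contaminant velocity v_c = v/R = 0.5974/49.22 = 0.01214 m/d
t = L/v_c = 149/0.01214 = 12280 d
   = 12280/365 = 33.6 yr

33.6 years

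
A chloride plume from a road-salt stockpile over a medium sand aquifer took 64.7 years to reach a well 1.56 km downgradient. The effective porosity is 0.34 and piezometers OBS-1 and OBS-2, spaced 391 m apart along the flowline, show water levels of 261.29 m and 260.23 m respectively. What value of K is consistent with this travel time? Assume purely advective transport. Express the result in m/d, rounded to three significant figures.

Hydraulic gradient i = (261.29 − 260.23) / 391 = 1.06 / 391 = 0.002711
t = 64.7 years = 23620 d
L = 1.56 km = 1560 m
v = L / t = 1560 / 23620 = 0.06606 m/d
K = v · n / i = 0.06606 × 0.34 / 0.002711 = 8.28 m/d

8.28 m/d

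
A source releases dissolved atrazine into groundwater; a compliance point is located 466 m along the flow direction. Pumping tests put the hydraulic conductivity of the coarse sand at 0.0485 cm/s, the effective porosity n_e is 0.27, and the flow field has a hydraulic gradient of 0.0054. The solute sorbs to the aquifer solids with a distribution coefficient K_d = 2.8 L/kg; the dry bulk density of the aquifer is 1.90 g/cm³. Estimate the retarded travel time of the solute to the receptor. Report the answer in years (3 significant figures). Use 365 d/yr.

K = 0.0485 cm/s × 864 = 41.90 m/d
Specific discharge q = 41.90 × 0.0054 = 0.2263 m/d
Seepage velocity v = q / n = 0.2263 / 0.27 = 0.8381 m/d
Retardation R = 1 + ρ_b·K_d/n = 1 + 1.90×2.8/0.27 = 20.70
Contaminant velocity v_c = v/R = 0.8381/20.70 = 0.04048 m/d
t = L/v_c = 466/0.04048 = 11510 d
   = 11510/365 = 31.5 yr

31.5 years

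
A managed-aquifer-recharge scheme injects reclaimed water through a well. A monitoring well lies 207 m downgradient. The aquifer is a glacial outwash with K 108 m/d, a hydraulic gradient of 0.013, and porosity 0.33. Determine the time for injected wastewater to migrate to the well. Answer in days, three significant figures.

48.7 days

Specific discharge q = 108 × 0.013 = 1.404 m/d
v_s = q/n_e = 1.404/0.33 = 4.255 m/d
t = L / v = 207 / 4.255 = 48.65 d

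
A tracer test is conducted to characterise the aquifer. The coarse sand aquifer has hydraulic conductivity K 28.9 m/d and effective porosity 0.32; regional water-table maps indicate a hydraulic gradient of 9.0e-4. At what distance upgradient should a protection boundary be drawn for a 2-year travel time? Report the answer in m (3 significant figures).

Specific discharge q = 28.9 × 9.0e-4 = 0.02601 m/d
v_s = q/n_e = 0.02601/0.32 = 0.08128 m/d
T = 2 yr × 365 = 730 d
L = v × T = 0.08128 × 730 = 59.34 m

59.3 m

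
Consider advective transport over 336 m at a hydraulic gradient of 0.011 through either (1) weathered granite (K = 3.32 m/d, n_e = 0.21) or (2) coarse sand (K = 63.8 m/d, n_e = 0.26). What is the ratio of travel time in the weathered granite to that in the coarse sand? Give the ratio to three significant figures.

Unit 1 (weathered granite): v = 3.32×0.011/0.21 = 0.1739 m/d, t = 336/0.1739 = 1932 d
Unit 2 (coarse sand): v = 63.8×0.011/0.26 = 2.699 m/d, t = 336/2.699 = 124.5 d
t(weathered granite) / t(coarse sand) = 1932/124.5 = 15.5

15.5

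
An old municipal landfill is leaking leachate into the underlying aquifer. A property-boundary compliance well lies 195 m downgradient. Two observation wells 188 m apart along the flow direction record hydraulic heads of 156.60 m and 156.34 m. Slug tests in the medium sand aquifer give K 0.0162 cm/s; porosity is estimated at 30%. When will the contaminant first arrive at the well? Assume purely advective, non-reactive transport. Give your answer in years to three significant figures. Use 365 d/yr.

Hydraulic gradient i = (156.60 − 156.34) / 188 = 0.26 / 188 = 0.001383
K = 0.0162 cm/s × 864 = 14.00 m/d
q = Ki = 14.00 × 0.001383 = 0.01936 m/d
v_s = q/n_e = 0.01936/0.30 = 0.06452 m/d
t = L / v = 195 / 0.06452 = 3022 d
   = 3022 / 365 = 8.28 yr

8.28 years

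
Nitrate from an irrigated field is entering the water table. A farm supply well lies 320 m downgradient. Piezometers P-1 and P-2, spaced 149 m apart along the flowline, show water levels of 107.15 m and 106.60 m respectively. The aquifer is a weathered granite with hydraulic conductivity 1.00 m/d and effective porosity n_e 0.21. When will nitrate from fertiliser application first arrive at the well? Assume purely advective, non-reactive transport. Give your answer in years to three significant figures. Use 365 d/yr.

49.9 years

Hydraulic gradient i = (107.15 − 106.60) / 149 = 0.55 / 149 = 0.003691
q = Ki = 1.00 × 0.003691 = 0.003691 m/d
v_s = q/n_e = 0.003691/0.21 = 0.01758 m/d
t = L / v = 320 / 0.01758 = 18210 d
   = 18210 / 365 = 49.9 yr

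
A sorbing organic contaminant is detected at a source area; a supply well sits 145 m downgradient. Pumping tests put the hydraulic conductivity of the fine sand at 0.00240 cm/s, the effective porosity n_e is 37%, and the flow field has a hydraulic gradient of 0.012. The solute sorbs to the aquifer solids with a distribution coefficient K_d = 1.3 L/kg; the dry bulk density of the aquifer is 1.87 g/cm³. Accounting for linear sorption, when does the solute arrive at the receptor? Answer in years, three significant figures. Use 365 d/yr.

44.7 years

K = 0.00240 cm/s × 864 = 2.074 m/d
q = Ki = 2.074 × 0.012 = 0.02488 m/d
Average linear velocity = 0.02488 / 0.37 = 0.06725 m/d
Retardation R = 1 + ρ_b·K_d/n = 1 + 1.87×1.3/0.37 = 7.570
Contaminant velocity v_c = v/R = 0.06725/7.570 = 0.008884 m/d
t = L/v_c = 145/0.008884 = 16320 d
   = 16320/365 = 44.7 yr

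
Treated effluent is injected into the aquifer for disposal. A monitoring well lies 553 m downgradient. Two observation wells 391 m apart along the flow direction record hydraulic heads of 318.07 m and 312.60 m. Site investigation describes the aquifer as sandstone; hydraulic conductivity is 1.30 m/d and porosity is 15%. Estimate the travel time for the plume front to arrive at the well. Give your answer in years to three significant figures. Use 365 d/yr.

Hydraulic gradient i = (318.07 − 312.60) / 391 = 5.47 / 391 = 0.01399
Specific discharge q = 1.30 × 0.01399 = 0.01819 m/d
Seepage velocity v = q / n = 0.01819 / 0.15 = 0.1212 m/d
t = L / v = 553 / 0.1212 = 4561 d
   = 4561 / 365 = 12.5 yr

12.5 years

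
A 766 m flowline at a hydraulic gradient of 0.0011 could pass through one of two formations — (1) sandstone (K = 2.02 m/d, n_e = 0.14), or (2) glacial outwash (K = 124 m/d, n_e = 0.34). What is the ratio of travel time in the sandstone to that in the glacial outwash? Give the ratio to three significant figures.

Unit 1 (sandstone): v = 2.02×0.0011/0.14 = 0.01587 m/d, t = 766/0.01587 = 48260 d
Unit 2 (glacial outwash): v = 124×0.0011/0.34 = 0.4012 m/d, t = 766/0.4012 = 1909 d
t(sandstone) / t(glacial outwash) = 48260/1909 = 25.3

25.3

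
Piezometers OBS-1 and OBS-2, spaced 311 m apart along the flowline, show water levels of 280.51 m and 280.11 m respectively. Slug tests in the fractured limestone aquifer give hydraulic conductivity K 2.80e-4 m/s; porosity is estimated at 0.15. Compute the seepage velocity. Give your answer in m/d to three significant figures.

Hydraulic gradient i = (280.51 − 280.11) / 311 = 0.40 / 311 = 0.001286
K = 2.80e-4 m/s × 86400 s/d = 24.19 m/d
Darcy flux q = K·i = 24.19 × 0.001286 = 0.03112 m/d
v = Ki/n = 24.19·0.001286/0.15 = 0.2074 m/d

0.207 m/d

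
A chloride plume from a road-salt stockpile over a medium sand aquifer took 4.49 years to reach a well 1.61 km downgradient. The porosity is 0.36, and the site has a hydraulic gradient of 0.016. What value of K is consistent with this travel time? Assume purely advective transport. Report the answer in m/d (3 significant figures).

22.1 m/d

t = 4.49 years = 1639 d
L = 1.61 km = 1610 m
v = L / t = 1610 / 1639 = 0.9824 m/d
K = v · n / i = 0.9824 × 0.36 / 0.016 = 22.1 m/d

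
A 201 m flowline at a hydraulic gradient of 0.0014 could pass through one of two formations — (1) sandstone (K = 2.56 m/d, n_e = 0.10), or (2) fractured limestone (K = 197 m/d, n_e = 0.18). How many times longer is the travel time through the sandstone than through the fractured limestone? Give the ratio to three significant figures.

Unit 1 (sandstone): v = 2.56×0.0014/0.10 = 0.03584 m/d, t = 201/0.03584 = 5608 d
Unit 2 (fractured limestone): v = 197×0.0014/0.18 = 1.532 m/d, t = 201/1.532 = 131.2 d
t(sandstone) / t(fractured limestone) = 5608/131.2 = 42.8

42.8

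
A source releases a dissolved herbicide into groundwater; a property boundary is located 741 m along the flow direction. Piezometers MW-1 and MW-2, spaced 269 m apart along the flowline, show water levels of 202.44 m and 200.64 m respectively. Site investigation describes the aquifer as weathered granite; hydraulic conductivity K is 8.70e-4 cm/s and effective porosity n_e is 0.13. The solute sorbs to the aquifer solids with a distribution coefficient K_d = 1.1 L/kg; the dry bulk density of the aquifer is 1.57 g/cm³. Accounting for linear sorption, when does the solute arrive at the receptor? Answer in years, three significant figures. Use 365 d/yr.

Hydraulic gradient i = (202.44 − 200.64) / 269 = 1.80 / 269 = 0.006691
K = 8.70e-4 cm/s × 864 = 0.7517 m/d
q = Ki = 0.7517 × 0.006691 = 0.005030 m/d
v = Ki/n = 0.7517·0.006691/0.13 = 0.03869 m/d
Retardation R = 1 + ρ_b·K_d/n = 1 + 1.57×1.1/0.13 = 14.28
Contaminant velocity v_c = v/R = 0.03869/14.28 = 0.002709 m/d
t = L/v_c = 741/0.002709 = 273600 d
   = 273600/365 = 750 yr

750 years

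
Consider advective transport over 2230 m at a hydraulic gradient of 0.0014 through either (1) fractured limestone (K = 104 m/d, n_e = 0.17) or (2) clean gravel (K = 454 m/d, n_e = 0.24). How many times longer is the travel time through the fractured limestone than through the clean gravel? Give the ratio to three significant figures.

Unit 1 (fractured limestone): v = 104×0.0014/0.17 = 0.8565 m/d, t = 2230/0.8565 = 2604 d
Unit 2 (clean gravel): v = 454×0.0014/0.24 = 2.648 m/d, t = 2230/2.648 = 842.0 d
t(fractured limestone) / t(clean gravel) = 2604/842.0 = 3.09

3.09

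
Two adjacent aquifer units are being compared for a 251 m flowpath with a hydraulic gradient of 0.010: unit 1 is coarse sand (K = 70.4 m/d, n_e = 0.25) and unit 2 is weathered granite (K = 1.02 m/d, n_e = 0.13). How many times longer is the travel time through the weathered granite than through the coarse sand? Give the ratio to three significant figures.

Unit 1 (coarse sand): v = 70.4×0.010/0.25 = 2.816 m/d, t = 251/2.816 = 89.13 d
Unit 2 (weathered granite): v = 1.02×0.010/0.13 = 0.07846 m/d, t = 251/0.07846 = 3199 d
t(weathered granite) / t(coarse sand) = 3199/89.13 = 35.9

35.9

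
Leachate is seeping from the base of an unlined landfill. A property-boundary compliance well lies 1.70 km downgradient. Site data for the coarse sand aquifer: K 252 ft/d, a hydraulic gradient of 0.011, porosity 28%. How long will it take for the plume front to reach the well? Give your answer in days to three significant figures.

K = 252 ft/d × 0.3048 = 76.81 m/d
Darcy flux q = K·i = 76.81 × 0.011 = 0.8449 m/d
v = Ki/n = 76.81·0.011/0.28 = 3.018 m/d
L = 1.70 km = 1700 m
t = L / v = 1700 / 3.018 = 563.4 d

563 days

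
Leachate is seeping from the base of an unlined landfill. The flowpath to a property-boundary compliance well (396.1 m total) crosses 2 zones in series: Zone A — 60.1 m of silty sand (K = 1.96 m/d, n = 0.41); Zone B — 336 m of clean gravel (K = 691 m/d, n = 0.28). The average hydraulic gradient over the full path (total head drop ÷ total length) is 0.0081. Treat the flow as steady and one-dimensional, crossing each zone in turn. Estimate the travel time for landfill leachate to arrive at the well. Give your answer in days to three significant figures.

For zones in series the flux q is common to all zones; the equivalent conductivity is the harmonic (thickness-weighted) mean, K_eq = L_total / Σ(L_j/K_j).
Σ(L/K) = 60.1/1.96 + 336/691 = 30.66 + 0.4863 = 31.15 d
K_eq = L_total / Σ(L/K) = 396.1 / 31.15 = 12.72 m/d
q = K_eq · i = 12.72 × 0.0081 = 0.1030 m/d (same in every zone)
Zone A: v = q/n = 0.1030/0.41 = 0.2512 m/d → t_A = 60.1/0.2512 = 239.2 d
Zone B: v = q/n = 0.1030/0.28 = 0.3679 m/d → t_B = 336/0.3679 = 913.4 d
Total t = 239.2 + 913.4 = 1153 d

1150 days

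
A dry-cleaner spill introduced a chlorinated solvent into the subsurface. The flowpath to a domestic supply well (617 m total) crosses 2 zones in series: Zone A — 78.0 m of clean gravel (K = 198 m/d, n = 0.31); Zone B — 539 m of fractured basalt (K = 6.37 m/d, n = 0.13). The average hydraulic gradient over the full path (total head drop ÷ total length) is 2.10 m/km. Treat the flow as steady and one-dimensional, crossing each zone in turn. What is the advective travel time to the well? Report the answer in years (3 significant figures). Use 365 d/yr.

16.9 years

For zones in series the flux q is common to all zones; the equivalent conductivity is the harmonic (thickness-weighted) mean, K_eq = L_total / Σ(L_j/K_j).
Σ(L/K) = 78.0/198 + 539/6.37 = 0.3939 + 84.62 = 85.01 d
K_eq = L_total / Σ(L/K) = 617 / 85.01 = 7.258 m/d
q = K_eq · i = 7.258 × 0.0021 = 0.01524 m/d (same in every zone)
Zone A: v = q/n = 0.01524/0.31 = 0.04917 m/d → t_A = 78.0/0.04917 = 1586 d
Zone B: v = q/n = 0.01524/0.13 = 0.1172 m/d → t_B = 539/0.1172 = 4597 d
Total t = 1586 + 4597 = 6184 d
   = 6184 / 365 = 16.9 yr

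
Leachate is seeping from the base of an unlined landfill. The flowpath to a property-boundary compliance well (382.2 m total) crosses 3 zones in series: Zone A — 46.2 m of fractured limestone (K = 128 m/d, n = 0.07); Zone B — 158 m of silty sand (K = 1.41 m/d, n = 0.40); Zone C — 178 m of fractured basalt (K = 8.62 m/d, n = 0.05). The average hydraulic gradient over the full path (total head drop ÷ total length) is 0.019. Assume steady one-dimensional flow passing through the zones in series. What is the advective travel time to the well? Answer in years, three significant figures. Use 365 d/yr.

3.78 years

Steady 1-D flow in series ⇒ the Darcy flux q is identical in every zone and the zone head losses add (resistances L/K in series).
Σ(L/K) = 46.2/128 + 158/1.41 + 178/8.62 = 0.3609 + 112.1 + 20.65 = 133.1 d
K_eq = L_total / Σ(L/K) = 382.2 / 133.1 = 2.872 m/d
q = K_eq · i = 2.872 × 0.019 = 0.05457 m/d (same in every zone)
Zone A: v = q/n = 0.05457/0.07 = 0.7796 m/d → t_A = 46.2/0.7796 = 59.26 d
Zone B: v = q/n = 0.05457/0.40 = 0.1364 m/d → t_B = 158/0.1364 = 1158 d
Zone C: v = q/n = 0.05457/0.05 = 1.091 m/d → t_C = 178/1.091 = 163.1 d
Total t = 59.26 + 1158 + 163.1 = 1380 d
   = 1380 / 365 = 3.78 yr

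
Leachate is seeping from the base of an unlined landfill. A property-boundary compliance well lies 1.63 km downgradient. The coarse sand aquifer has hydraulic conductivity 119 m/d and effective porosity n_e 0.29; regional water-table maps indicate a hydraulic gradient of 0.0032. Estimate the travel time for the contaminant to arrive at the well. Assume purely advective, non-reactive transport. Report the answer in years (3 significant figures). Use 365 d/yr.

3.40 years

Darcy flux q = K·i = 119 × 0.0032 = 0.3808 m/d
Average linear velocity = 0.3808 / 0.29 = 1.313 m/d
L = 1.63 km = 1630 m
t = L / v = 1630 / 1.313 = 1241 d
   = 1241 / 365 = 3.40 yr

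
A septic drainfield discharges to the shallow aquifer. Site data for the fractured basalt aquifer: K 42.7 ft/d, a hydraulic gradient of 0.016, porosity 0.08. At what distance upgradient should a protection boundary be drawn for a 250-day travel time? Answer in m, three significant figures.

K = 42.7 ft/d × 0.3048 = 13.01 m/d
q = Ki = 13.01 × 0.016 = 0.2082 m/d
Seepage velocity v = q / n = 0.2082 / 0.08 = 2.603 m/d
L = v × T = 2.603 × 250 = 650.7 m

651 m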